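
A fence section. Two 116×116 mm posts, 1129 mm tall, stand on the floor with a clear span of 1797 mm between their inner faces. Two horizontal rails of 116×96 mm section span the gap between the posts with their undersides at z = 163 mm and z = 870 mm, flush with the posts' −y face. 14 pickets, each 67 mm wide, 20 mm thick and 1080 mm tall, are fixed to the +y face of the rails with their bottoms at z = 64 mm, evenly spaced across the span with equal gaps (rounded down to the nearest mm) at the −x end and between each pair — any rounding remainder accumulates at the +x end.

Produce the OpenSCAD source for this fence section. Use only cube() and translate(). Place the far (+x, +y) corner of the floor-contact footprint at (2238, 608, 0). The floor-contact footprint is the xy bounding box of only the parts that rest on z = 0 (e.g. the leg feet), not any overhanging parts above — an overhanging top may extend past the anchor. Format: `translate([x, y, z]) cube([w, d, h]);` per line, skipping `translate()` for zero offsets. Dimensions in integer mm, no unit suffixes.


translate([209, 492, 0]) cube([116, 116, 1129]);
translate([2122, 492, 0]) cube([116, 116, 1129]);
translate([325, 492, 163]) cube([1797, 116, 96]);
translate([325, 492, 870]) cube([1797, 116, 96]);
translate([382, 608, 64]) cube([67, 20, 1080]);
translate([506, 608, 64]) cube([67, 20, 1080]);
translate([630, 608, 64]) cube([67, 20, 1080]);
translate([754, 608, 64]) cube([67, 20, 1080]);
translate([878, 608, 64]) cube([67, 20, 1080]);
translate([1002, 608, 64]) cube([67, 20, 1080]);
translate([1126, 608, 64]) cube([67, 20, 1080]);
translate([1250, 608, 64]) cube([67, 20, 1080]);
translate([1374, 608, 64]) cube([67, 20, 1080]);
translate([1498, 608, 64]) cube([67, 20, 1080]);
translate([1622, 608, 64]) cube([67, 20, 1080]);
translate([1746, 608, 64]) cube([67, 20, 1080]);
translate([1870, 608, 64]) cube([67, 20, 1080]);
translate([1994, 608, 64]) cube([67, 20, 1080]);


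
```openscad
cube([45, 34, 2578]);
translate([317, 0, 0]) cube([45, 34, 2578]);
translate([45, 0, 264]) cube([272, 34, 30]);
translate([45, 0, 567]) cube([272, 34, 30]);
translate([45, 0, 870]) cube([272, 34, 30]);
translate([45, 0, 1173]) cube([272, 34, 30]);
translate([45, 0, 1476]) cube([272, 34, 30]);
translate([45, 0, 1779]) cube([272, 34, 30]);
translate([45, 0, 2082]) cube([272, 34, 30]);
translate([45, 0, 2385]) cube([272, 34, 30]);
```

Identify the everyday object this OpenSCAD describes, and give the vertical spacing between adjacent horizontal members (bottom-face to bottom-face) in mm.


A ladder. The rung spacing is 303 mm.

Two tall 45×34 posts with 8 short bars between them — a ladder. Adjacent rungs sit at z = 264 and z = 567, so the spacing is 567 − 264 = 303 mm.


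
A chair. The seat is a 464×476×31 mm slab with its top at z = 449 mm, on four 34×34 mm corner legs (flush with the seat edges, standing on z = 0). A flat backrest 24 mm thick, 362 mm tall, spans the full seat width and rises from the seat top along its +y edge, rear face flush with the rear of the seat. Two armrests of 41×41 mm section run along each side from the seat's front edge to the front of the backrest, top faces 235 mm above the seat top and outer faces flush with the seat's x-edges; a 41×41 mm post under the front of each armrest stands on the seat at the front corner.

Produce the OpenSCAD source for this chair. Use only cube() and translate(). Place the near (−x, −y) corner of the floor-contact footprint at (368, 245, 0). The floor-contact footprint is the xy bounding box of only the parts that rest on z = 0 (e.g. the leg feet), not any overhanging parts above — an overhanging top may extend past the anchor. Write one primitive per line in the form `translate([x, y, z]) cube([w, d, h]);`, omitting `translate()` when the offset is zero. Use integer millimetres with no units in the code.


translate([368, 245, 418]) cube([464, 476, 31]);
translate([368, 245, 0]) cube([34, 34, 418]);
translate([798, 245, 0]) cube([34, 34, 418]);
translate([368, 687, 0]) cube([34, 34, 418]);
translate([798, 687, 0]) cube([34, 34, 418]);
translate([368, 697, 449]) cube([464, 24, 362]);
translate([368, 245, 643]) cube([41, 452, 41]);
translate([791, 245, 643]) cube([41, 452, 41]);
translate([368, 245, 449]) cube([41, 41, 194]);
translate([791, 245, 449]) cube([41, 41, 194]);


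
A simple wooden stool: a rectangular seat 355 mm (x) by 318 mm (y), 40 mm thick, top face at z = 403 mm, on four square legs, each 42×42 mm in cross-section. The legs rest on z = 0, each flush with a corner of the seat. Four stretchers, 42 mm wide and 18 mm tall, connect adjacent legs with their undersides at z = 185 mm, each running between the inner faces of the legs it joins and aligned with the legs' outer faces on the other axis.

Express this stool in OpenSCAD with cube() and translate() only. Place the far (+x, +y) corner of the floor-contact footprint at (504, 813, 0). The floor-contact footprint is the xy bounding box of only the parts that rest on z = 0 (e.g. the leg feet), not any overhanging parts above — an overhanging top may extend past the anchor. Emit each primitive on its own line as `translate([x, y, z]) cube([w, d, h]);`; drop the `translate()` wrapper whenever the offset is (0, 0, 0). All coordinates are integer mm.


translate([149, 495, 363]) cube([355, 318, 40]);
translate([149, 495, 0]) cube([42, 42, 363]);
translate([462, 495, 0]) cube([42, 42, 363]);
translate([149, 771, 0]) cube([42, 42, 363]);
translate([462, 771, 0]) cube([42, 42, 363]);
translate([191, 495, 185]) cube([271, 42, 18]);
translate([191, 771, 185]) cube([271, 42, 18]);
translate([149, 537, 185]) cube([42, 234, 18]);
translate([462, 537, 185]) cube([42, 234, 18]);


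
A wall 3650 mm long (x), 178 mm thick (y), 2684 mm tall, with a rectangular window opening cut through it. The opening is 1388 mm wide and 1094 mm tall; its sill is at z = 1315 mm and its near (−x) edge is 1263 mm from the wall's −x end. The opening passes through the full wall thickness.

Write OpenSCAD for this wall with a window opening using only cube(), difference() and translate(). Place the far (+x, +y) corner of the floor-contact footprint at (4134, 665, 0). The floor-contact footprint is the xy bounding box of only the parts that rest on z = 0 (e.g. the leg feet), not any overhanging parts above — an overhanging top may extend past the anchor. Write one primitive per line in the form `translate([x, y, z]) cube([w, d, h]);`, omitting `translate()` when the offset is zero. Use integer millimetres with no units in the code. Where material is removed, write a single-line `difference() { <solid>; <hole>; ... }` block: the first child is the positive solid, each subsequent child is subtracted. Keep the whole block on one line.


difference() { translate([484, 487, 0]) cube([3650, 178, 2684]); translate([1747, 487, 1315]) cube([1388, 178, 1094]); }


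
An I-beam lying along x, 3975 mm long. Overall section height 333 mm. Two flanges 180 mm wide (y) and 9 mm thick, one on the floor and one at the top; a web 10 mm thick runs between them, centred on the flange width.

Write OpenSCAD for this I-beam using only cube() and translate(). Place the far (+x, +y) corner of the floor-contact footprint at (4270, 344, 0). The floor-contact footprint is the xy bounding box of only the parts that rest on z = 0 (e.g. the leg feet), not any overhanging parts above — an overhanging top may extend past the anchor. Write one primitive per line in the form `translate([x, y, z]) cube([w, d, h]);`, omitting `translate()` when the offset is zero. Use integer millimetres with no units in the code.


translate([295, 164, 0]) cube([3975, 180, 9]);
translate([295, 249, 9]) cube([3975, 10, 315]);
translate([295, 164, 324]) cube([3975, 180, 9]);


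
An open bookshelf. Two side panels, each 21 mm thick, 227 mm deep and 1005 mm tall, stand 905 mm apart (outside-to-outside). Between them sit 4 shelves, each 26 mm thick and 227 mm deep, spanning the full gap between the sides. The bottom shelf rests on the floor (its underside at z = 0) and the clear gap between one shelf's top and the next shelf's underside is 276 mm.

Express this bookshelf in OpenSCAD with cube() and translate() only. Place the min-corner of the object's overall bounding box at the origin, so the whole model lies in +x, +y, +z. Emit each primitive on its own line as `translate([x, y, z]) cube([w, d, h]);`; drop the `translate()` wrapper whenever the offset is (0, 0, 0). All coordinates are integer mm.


cube([21, 227, 1005]);
translate([884, 0, 0]) cube([21, 227, 1005]);
translate([21, 0, 0]) cube([863, 227, 26]);
translate([21, 0, 302]) cube([863, 227, 26]);
translate([21, 0, 604]) cube([863, 227, 26]);
translate([21, 0, 906]) cube([863, 227, 26]);


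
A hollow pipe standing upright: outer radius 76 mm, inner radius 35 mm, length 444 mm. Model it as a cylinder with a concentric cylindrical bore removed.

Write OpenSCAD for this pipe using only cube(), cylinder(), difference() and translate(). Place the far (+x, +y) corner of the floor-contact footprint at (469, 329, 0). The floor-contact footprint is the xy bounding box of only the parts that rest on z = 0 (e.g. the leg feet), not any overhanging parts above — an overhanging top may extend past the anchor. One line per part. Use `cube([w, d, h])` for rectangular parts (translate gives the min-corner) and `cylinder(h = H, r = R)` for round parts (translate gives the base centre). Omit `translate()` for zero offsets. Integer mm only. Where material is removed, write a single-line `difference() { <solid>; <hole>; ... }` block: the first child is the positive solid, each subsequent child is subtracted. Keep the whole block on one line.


difference() { translate([393, 253, 0]) cylinder(h = 444, r = 76); translate([393, 253, 0]) cylinder(h = 444, r = 35); }


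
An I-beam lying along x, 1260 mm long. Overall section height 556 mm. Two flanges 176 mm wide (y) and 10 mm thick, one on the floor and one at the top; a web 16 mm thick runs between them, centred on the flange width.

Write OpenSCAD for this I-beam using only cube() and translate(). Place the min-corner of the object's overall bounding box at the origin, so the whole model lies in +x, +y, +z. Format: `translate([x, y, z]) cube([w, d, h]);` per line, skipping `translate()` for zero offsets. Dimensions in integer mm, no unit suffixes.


cube([1260, 176, 10]);
translate([0, 80, 10]) cube([1260, 16, 536]);
translate([0, 0, 546]) cube([1260, 176, 10]);


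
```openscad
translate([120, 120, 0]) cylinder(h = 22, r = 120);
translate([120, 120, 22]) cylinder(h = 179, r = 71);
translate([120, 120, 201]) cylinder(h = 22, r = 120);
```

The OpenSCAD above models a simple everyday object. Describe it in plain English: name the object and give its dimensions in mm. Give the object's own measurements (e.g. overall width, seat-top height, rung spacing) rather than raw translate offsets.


A spool: two coaxial disc flanges of radius 120 mm and thickness 22 mm, joined by a core cylinder of radius 71 mm and height 179 mm. The lower flange rests on z = 0 and the three cylinders share a vertical axis.


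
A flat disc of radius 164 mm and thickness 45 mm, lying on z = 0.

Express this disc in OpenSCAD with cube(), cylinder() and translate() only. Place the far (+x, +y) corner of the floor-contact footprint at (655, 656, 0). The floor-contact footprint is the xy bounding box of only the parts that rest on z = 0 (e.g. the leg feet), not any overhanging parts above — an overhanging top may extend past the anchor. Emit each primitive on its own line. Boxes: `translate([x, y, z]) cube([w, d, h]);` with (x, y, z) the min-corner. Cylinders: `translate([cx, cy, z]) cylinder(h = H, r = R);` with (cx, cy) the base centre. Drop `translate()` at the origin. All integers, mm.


translate([491, 492, 0]) cylinder(h = 45, r = 164);


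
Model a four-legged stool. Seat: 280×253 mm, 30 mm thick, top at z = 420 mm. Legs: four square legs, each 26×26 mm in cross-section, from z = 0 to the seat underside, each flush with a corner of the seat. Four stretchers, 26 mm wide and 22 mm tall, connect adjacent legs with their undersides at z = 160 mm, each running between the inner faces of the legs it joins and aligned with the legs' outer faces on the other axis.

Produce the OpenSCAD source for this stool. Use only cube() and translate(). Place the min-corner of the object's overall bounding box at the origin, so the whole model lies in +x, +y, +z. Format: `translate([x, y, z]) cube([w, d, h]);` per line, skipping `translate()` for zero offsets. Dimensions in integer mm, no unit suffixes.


translate([0, 0, 390]) cube([280, 253, 30]);
cube([26, 26, 390]);
translate([254, 0, 0]) cube([26, 26, 390]);
translate([0, 227, 0]) cube([26, 26, 390]);
translate([254, 227, 0]) cube([26, 26, 390]);
translate([26, 0, 160]) cube([228, 26, 22]);
translate([26, 227, 160]) cube([228, 26, 22]);
translate([0, 26, 160]) cube([26, 201, 22]);
translate([254, 26, 160]) cube([26, 201, 22]);


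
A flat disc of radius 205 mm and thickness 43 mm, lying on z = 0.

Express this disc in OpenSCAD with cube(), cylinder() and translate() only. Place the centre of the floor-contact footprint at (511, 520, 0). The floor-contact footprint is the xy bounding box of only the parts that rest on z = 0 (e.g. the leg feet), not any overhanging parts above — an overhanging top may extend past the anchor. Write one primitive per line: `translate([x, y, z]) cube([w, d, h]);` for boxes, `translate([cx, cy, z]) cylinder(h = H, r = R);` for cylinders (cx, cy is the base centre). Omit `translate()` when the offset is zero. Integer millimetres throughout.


translate([511, 520, 0]) cylinder(h = 43, r = 205);


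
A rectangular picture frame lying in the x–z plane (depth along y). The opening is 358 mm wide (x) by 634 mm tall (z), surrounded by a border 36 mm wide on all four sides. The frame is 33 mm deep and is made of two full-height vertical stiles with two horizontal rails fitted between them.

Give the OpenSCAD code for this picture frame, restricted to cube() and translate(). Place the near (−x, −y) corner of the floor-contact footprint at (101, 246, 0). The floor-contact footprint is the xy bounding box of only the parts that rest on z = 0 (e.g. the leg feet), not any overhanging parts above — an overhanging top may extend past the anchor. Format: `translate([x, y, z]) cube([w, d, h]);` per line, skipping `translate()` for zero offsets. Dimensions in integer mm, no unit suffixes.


translate([101, 246, 0]) cube([36, 33, 706]);
translate([495, 246, 0]) cube([36, 33, 706]);
translate([137, 246, 0]) cube([358, 33, 36]);
translate([137, 246, 670]) cube([358, 33, 36]);


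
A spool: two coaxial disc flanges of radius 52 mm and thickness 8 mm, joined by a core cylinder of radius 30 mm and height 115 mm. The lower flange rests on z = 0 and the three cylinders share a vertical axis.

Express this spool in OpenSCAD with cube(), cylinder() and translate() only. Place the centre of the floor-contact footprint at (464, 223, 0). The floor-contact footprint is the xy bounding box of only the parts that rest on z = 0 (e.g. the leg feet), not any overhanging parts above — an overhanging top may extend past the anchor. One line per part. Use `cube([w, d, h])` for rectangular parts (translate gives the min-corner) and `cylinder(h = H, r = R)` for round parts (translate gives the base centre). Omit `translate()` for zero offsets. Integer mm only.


translate([464, 223, 0]) cylinder(h = 8, r = 52);
translate([464, 223, 8]) cylinder(h = 115, r = 30);
translate([464, 223, 123]) cylinder(h = 8, r = 52);


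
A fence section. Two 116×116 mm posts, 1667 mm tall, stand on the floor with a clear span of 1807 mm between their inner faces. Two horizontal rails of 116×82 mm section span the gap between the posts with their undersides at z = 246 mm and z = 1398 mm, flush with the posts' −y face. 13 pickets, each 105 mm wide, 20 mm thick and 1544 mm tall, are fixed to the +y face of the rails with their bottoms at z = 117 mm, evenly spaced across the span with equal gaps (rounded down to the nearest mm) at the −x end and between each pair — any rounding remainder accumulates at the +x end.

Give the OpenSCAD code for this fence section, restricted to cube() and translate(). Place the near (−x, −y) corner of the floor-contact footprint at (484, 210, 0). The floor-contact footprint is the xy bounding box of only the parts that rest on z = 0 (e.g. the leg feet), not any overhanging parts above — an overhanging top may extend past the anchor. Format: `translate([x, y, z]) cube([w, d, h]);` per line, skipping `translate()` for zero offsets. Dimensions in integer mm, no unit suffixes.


translate([484, 210, 0]) cube([116, 116, 1667]);
translate([2407, 210, 0]) cube([116, 116, 1667]);
translate([600, 210, 246]) cube([1807, 116, 82]);
translate([600, 210, 1398]) cube([1807, 116, 82]);
translate([631, 326, 117]) cube([105, 20, 1544]);
translate([767, 326, 117]) cube([105, 20, 1544]);
translate([903, 326, 117]) cube([105, 20, 1544]);
translate([1039, 326, 117]) cube([105, 20, 1544]);
translate([1175, 326, 117]) cube([105, 20, 1544]);
translate([1311, 326, 117]) cube([105, 20, 1544]);
translate([1447, 326, 117]) cube([105, 20, 1544]);
translate([1583, 326, 117]) cube([105, 20, 1544]);
translate([1719, 326, 117]) cube([105, 20, 1544]);
translate([1855, 326, 117]) cube([105, 20, 1544]);
translate([1991, 326, 117]) cube([105, 20, 1544]);
translate([2127, 326, 117]) cube([105, 20, 1544]);
translate([2263, 326, 117]) cube([105, 20, 1544]);


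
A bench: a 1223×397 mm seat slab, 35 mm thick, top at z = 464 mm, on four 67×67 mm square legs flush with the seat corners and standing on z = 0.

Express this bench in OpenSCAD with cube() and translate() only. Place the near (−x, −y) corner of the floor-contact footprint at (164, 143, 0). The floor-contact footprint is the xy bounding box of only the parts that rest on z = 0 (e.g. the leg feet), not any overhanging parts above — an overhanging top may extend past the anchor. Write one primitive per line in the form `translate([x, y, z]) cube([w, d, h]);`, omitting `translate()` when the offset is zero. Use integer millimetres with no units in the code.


translate([164, 143, 429]) cube([1223, 397, 35]);
translate([164, 143, 0]) cube([67, 67, 429]);
translate([164, 473, 0]) cube([67, 67, 429]);
translate([1320, 143, 0]) cube([67, 67, 429]);
translate([1320, 473, 0]) cube([67, 67, 429]);


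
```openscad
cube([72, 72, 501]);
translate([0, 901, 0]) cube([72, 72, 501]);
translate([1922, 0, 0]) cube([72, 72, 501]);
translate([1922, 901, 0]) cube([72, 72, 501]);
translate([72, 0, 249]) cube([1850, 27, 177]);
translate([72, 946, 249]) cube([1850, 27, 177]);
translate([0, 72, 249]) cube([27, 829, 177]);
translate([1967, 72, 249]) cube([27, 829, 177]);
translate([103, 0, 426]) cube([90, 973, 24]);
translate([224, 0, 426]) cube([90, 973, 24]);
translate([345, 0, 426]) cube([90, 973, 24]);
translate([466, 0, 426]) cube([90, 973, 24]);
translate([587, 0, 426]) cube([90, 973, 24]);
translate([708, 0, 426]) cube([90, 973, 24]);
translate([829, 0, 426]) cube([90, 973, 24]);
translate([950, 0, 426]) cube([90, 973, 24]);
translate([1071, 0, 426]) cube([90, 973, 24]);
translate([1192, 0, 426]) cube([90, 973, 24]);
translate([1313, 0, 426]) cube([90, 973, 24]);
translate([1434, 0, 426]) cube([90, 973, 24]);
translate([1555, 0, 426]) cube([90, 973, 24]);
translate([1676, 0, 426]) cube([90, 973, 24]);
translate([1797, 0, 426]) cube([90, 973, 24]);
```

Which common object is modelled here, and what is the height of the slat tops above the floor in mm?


A bed frame. The slat-top height is 450 mm.

Four posts, four rails, and a row of slats — a bed frame. Slats sit on the rails at z = 249 + 177 = 426; with slat thickness 24, the top is 450 mm.


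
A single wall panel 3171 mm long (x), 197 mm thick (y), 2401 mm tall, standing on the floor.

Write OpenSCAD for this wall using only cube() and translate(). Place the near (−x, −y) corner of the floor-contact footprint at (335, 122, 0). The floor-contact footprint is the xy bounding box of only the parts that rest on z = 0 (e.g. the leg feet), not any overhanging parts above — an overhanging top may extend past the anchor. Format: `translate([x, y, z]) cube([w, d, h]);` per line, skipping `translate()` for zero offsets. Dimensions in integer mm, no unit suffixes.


translate([335, 122, 0]) cube([3171, 197, 2401]);


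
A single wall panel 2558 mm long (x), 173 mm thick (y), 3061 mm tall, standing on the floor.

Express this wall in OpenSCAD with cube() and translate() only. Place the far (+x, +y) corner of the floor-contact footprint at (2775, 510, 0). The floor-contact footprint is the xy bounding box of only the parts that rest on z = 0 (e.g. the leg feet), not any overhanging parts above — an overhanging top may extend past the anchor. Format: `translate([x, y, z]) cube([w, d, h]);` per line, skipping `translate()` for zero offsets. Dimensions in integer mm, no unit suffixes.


translate([217, 337, 0]) cube([2558, 173, 3061]);


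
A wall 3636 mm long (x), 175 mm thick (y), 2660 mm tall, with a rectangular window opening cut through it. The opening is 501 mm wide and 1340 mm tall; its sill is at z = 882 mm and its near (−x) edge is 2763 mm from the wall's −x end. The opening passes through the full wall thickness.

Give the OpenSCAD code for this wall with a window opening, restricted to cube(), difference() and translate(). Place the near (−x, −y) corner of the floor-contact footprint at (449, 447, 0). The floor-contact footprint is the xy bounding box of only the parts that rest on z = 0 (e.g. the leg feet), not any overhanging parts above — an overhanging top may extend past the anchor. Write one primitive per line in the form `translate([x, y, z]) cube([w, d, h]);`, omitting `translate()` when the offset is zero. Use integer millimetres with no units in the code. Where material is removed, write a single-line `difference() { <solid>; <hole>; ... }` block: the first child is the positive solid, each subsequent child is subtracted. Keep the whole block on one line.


difference() { translate([449, 447, 0]) cube([3636, 175, 2660]); translate([3212, 447, 882]) cube([501, 175, 1340]); }


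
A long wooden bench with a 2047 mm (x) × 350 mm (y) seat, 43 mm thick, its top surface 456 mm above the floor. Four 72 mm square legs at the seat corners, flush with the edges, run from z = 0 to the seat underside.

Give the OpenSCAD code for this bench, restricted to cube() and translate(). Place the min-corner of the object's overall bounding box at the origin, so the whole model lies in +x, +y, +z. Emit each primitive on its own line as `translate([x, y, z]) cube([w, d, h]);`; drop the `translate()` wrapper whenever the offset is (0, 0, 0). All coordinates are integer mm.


translate([0, 0, 413]) cube([2047, 350, 43]);
cube([72, 72, 413]);
translate([0, 278, 0]) cube([72, 72, 413]);
translate([1975, 0, 0]) cube([72, 72, 413]);
translate([1975, 278, 0]) cube([72, 72, 413]);


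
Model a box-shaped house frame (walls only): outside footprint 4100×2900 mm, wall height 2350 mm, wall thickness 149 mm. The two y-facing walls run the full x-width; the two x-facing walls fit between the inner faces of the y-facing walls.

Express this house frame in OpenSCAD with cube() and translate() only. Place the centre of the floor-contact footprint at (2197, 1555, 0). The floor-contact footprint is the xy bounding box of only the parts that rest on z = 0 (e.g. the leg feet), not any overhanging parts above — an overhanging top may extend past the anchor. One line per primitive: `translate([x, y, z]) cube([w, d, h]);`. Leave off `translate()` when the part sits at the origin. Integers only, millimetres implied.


translate([147, 105, 0]) cube([4100, 149, 2350]);
translate([147, 2856, 0]) cube([4100, 149, 2350]);
translate([147, 254, 0]) cube([149, 2602, 2350]);
translate([4098, 254, 0]) cube([149, 2602, 2350]);


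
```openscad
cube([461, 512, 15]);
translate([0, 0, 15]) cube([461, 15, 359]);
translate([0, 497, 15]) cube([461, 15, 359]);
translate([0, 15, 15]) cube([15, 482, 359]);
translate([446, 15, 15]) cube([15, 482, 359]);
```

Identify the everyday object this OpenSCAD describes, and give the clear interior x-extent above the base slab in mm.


An open box. The internal width is 431 mm.

A 461×512 base slab with four walls standing on it — an open box. The base is 461 mm wide and the walls are 15 mm thick, so the internal width is 461 − 2 × 15 = 431 mm.


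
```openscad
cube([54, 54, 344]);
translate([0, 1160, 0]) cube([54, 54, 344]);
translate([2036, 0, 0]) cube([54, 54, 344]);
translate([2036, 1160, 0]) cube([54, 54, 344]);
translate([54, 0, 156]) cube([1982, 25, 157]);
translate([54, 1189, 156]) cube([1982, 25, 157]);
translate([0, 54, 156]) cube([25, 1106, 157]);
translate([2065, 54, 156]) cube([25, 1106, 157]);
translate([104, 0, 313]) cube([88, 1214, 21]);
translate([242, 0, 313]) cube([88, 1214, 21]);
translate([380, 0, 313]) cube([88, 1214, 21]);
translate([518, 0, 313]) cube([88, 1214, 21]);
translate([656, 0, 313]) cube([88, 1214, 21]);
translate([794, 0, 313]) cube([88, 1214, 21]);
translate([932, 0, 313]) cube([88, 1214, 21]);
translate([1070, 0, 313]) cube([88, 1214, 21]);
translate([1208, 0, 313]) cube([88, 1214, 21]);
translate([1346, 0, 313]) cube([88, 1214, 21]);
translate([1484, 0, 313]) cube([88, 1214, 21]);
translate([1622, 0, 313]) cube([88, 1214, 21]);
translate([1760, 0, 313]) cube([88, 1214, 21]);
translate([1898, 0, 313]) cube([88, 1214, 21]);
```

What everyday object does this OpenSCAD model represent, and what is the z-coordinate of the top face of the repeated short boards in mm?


A bed frame. The slat-top height is 334 mm.

Four posts, four rails, and a row of slats — a bed frame. Slats sit on the rails at z = 156 + 157 = 313; with slat thickness 21, the top is 334 mm.


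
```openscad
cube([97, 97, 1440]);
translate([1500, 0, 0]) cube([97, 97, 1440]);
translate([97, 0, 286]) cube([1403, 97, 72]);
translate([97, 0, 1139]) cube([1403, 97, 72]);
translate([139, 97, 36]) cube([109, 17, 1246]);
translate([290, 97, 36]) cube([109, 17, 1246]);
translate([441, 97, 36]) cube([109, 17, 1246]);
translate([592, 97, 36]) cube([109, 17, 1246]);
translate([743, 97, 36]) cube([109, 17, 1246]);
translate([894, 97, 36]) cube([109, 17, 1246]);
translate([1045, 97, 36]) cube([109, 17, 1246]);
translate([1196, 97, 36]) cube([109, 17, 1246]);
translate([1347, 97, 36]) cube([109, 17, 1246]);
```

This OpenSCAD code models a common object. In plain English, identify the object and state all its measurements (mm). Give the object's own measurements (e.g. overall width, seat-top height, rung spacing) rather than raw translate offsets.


A fence section. Two 97×97 mm posts, 1440 mm tall, stand on the floor with a clear span of 1403 mm between their inner faces. Two horizontal rails of 97×72 mm section span the gap between the posts with their undersides at z = 286 mm and z = 1139 mm, flush with the posts' −y face. 9 pickets, each 109 mm wide, 17 mm thick and 1246 mm tall, are fixed to the +y face of the rails with their bottoms at z = 36 mm, spaced across the span with a 42 mm gap after the −x post and between neighbouring pickets, with 44 mm left before the +x post.


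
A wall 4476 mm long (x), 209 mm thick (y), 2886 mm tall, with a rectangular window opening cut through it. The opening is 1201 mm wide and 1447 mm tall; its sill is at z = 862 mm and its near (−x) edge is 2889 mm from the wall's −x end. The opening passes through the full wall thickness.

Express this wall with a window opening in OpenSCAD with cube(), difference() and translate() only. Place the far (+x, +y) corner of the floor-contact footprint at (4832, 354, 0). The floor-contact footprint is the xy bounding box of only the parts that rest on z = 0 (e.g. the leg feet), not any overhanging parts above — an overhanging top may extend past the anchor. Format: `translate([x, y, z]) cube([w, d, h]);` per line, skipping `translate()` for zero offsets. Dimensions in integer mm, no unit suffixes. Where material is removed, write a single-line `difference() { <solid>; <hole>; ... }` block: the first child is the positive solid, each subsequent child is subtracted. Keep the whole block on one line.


difference() { translate([356, 145, 0]) cube([4476, 209, 2886]); translate([3245, 145, 862]) cube([1201, 209, 1447]); }


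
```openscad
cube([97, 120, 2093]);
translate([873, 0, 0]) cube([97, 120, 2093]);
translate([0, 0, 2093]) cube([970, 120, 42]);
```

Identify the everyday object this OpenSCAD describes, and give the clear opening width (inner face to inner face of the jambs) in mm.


A door frame. The clear opening width is 776 mm.

Two 2093 mm tall posts with a header on top — a door frame. The left jamb is 97 mm wide at x = 0; the right jamb starts at x = 873. The clear opening is 873 − 97 = 776 mm.


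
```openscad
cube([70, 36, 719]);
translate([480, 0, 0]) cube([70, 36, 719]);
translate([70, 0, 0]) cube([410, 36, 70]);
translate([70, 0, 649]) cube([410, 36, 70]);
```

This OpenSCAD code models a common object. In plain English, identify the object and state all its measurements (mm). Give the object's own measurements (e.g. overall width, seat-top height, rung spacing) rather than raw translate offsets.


A rectangular picture frame lying in the x–z plane (depth along y). The opening is 410 mm wide (x) by 579 mm tall (z), surrounded by a border 70 mm wide on all four sides. The frame is 36 mm deep and is made of two full-height vertical stiles with two horizontal rails fitted between them.


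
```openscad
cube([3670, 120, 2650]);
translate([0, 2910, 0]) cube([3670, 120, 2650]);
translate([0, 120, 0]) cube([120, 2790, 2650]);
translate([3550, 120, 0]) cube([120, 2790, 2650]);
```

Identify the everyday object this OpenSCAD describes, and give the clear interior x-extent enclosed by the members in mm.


A house (or room) frame. The interior width is 3430 mm.

Four 2650 mm walls enclosing a rectangle with no floor or roof — a room or house frame. Outside width is 3670 mm and wall thickness is 120 mm, so the interior width is 3670 − 2 × 120 = 3430 mm.


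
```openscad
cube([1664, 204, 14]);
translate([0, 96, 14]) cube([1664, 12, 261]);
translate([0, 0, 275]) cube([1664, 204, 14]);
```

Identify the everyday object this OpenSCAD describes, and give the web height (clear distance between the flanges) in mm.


An I-beam. The web height is 261 mm.

Two wide flanges with a thin centred web — an I-beam. Overall 289 mm minus two 14 mm flanges gives a web of 289 − 2·14 = 261 mm.


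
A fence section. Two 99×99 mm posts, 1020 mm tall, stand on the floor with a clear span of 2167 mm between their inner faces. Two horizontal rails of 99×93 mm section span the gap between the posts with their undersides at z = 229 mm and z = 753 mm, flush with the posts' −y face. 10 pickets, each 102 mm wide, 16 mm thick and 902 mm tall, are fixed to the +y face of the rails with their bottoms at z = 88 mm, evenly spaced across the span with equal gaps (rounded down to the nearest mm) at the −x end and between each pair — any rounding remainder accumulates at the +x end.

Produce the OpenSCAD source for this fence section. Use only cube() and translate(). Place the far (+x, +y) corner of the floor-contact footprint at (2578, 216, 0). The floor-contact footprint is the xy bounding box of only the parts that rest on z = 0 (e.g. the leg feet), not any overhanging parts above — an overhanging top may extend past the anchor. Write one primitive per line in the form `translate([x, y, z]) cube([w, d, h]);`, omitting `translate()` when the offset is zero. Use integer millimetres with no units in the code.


translate([213, 117, 0]) cube([99, 99, 1020]);
translate([2479, 117, 0]) cube([99, 99, 1020]);
translate([312, 117, 229]) cube([2167, 99, 93]);
translate([312, 117, 753]) cube([2167, 99, 93]);
translate([416, 216, 88]) cube([102, 16, 902]);
translate([622, 216, 88]) cube([102, 16, 902]);
translate([828, 216, 88]) cube([102, 16, 902]);
translate([1034, 216, 88]) cube([102, 16, 902]);
translate([1240, 216, 88]) cube([102, 16, 902]);
translate([1446, 216, 88]) cube([102, 16, 902]);
translate([1652, 216, 88]) cube([102, 16, 902]);
translate([1858, 216, 88]) cube([102, 16, 902]);
translate([2064, 216, 88]) cube([102, 16, 902]);
translate([2270, 216, 88]) cube([102, 16, 902]);


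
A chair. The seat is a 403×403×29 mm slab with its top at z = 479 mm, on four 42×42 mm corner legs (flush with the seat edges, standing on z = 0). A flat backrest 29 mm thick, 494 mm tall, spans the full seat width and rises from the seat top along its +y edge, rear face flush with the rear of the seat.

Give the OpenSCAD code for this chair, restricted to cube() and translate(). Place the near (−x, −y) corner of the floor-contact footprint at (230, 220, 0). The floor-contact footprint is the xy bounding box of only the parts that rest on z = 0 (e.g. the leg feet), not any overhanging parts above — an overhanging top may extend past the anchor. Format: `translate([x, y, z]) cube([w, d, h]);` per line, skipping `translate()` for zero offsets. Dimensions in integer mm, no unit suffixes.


translate([230, 220, 450]) cube([403, 403, 29]);
translate([230, 220, 0]) cube([42, 42, 450]);
translate([591, 220, 0]) cube([42, 42, 450]);
translate([230, 581, 0]) cube([42, 42, 450]);
translate([591, 581, 0]) cube([42, 42, 450]);
translate([230, 594, 479]) cube([403, 29, 494]);


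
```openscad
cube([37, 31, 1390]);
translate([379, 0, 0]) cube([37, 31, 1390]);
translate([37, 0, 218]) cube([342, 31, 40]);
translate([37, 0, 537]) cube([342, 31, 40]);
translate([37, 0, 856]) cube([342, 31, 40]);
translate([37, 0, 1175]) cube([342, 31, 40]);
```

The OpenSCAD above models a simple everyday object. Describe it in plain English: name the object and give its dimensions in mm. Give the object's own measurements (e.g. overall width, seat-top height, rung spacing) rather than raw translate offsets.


A straight ladder. Two 37×31 mm vertical rails, 1390 mm tall, stand 416 mm apart (outside-to-outside) with their front faces coplanar on the −y side. 4 rungs, each 31 mm deep and 40 mm tall, span between the inner faces of the rails, front faces flush with the rails. The lowest rung's underside is at z = 218 mm and rungs are spaced 319 mm apart (underside to underside).


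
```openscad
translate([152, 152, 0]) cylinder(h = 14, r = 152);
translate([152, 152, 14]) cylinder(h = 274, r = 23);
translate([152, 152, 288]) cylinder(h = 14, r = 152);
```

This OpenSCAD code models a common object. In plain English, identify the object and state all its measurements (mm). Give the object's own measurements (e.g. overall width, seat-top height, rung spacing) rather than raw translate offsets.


A spool: two coaxial disc flanges of radius 152 mm and thickness 14 mm, joined by a core cylinder of radius 23 mm and height 274 mm. The lower flange rests on z = 0 and the three cylinders share a vertical axis.


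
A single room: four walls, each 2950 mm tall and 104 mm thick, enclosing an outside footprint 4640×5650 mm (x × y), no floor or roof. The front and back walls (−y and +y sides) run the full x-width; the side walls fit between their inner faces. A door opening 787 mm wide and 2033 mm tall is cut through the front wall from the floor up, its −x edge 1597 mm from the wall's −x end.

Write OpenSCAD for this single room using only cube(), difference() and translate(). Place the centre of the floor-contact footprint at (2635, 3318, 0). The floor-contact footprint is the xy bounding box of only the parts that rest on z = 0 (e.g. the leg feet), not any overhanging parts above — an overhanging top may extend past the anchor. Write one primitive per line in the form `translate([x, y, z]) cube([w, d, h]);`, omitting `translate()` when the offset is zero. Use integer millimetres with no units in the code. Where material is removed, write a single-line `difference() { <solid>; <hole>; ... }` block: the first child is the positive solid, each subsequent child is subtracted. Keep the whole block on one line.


difference() { translate([315, 493, 0]) cube([4640, 104, 2950]); translate([1912, 493, 0]) cube([787, 104, 2033]); }
translate([315, 6039, 0]) cube([4640, 104, 2950]);
translate([315, 597, 0]) cube([104, 5442, 2950]);
translate([4851, 597, 0]) cube([104, 5442, 2950]);


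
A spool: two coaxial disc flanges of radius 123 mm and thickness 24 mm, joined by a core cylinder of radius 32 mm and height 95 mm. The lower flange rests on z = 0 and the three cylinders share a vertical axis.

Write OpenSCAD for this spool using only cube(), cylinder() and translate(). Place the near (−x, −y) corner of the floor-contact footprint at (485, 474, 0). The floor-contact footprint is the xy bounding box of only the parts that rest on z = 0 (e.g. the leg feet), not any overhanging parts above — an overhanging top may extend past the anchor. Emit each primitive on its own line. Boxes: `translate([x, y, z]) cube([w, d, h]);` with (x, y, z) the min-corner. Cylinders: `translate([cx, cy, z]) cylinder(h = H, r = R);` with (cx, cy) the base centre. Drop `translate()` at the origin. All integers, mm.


translate([608, 597, 0]) cylinder(h = 24, r = 123);
translate([608, 597, 24]) cylinder(h = 95, r = 32);
translate([608, 597, 119]) cylinder(h = 24, r = 123);


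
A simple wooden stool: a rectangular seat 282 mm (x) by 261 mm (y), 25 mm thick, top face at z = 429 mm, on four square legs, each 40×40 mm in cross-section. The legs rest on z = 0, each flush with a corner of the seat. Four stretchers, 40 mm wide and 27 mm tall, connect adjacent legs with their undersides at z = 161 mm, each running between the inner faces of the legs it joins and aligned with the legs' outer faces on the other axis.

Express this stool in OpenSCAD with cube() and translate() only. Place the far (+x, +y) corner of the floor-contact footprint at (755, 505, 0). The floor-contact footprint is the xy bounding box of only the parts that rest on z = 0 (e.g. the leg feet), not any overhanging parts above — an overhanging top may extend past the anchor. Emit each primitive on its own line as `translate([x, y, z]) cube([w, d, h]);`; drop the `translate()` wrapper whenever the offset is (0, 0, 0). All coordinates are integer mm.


translate([473, 244, 404]) cube([282, 261, 25]);
translate([473, 244, 0]) cube([40, 40, 404]);
translate([715, 244, 0]) cube([40, 40, 404]);
translate([473, 465, 0]) cube([40, 40, 404]);
translate([715, 465, 0]) cube([40, 40, 404]);
translate([513, 244, 161]) cube([202, 40, 27]);
translate([513, 465, 161]) cube([202, 40, 27]);
translate([473, 284, 161]) cube([40, 181, 27]);
translate([715, 284, 161]) cube([40, 181, 27]);


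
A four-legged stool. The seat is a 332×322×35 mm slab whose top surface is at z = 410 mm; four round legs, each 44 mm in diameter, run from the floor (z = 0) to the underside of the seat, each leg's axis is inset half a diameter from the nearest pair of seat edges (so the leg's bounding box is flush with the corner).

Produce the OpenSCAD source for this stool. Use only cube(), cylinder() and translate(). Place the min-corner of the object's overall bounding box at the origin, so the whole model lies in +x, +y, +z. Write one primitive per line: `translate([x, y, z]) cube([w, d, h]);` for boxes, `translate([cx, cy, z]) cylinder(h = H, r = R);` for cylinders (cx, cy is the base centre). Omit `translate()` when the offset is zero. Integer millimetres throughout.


translate([0, 0, 375]) cube([332, 322, 35]);
translate([22, 22, 0]) cylinder(h = 375, r = 22);
translate([310, 22, 0]) cylinder(h = 375, r = 22);
translate([22, 300, 0]) cylinder(h = 375, r = 22);
translate([310, 300, 0]) cylinder(h = 375, r = 22);


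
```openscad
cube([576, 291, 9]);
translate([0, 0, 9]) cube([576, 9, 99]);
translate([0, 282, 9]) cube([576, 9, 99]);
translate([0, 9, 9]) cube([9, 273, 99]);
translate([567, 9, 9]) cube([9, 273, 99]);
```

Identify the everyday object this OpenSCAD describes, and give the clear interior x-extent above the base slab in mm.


An open box. The internal width is 558 mm.

A 576×291 base slab with four walls standing on it — an open box. The base is 576 mm wide and the walls are 9 mm thick, so the internal width is 576 − 2 × 9 = 558 mm.
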